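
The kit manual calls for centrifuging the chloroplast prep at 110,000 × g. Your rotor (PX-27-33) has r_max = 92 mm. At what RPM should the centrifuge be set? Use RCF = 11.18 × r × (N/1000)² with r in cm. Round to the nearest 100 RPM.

≈ 32700 RPM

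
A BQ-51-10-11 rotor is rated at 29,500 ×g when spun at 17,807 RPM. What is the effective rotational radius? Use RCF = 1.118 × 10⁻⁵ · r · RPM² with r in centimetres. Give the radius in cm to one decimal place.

8.3 cm

29500 = 1.118 × 10⁻⁵ × r × (17807)²
r = 29500 / (1.118 × 10⁻⁵ × 317,089,249) = 29500 / 3545.058 ≈ 8.321 cm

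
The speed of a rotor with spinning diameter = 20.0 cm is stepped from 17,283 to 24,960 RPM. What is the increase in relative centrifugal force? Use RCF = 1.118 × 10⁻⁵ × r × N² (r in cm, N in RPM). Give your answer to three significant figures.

r = 20.0 / 2 = 10 cm
RCF₁ = 1.118 × 10⁻⁵ × 10 × (17283)² = 1.118 × 10⁻⁵ × 10 × 298,702,089 ≈ 33,394.9 × g
RCF₂ = 1.118 × 10⁻⁵ × 10 × (24960)² = 1.118 × 10⁻⁵ × 10 × 623,001,600 ≈ 69,651.6 × g
Increase = 69,651.6 − 33,394.9 = 36,256.7

36300 × g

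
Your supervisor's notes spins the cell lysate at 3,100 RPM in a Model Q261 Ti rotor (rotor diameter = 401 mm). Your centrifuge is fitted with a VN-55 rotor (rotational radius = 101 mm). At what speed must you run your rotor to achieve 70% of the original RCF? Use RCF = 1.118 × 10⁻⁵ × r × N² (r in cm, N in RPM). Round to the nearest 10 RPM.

≈ 3650 RPM

Original rotor: r = 401 mm / 2 = 200.5 mm = 20.05 cm
RCF_original = 1.118 × 10⁻⁵ × 20.05 × (3100)² = 1.118 × 10⁻⁵ × 20.05 × 9,610,000 ≈ 2,154.2 × g
Target RCF = 0.7 × 2,154.2 ≈ 1,507.9 × g
Your rotor: r = 101 mm = 10.1 cm
1,507.9 = 1.118 × 10⁻⁵ × 10.1 × N²
N² = 1,507.9 / (11.2918 × 10⁻⁵) = 13,353,938
N ≈ √13,353,938 ≈ 3,654.3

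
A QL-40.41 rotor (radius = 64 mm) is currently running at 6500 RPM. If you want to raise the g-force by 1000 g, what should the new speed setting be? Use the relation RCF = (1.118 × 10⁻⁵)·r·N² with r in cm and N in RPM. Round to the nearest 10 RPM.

r = 64 mm = 6.4 cm
Current RCF = 1.118 × 10⁻⁵ × 6.4 × (6500)² = 1.118 × 10⁻⁵ × 6.4 × 42,250,000 ≈ 3,023.1 × g
Target RCF = 3,023.1 + 1,000 = 4,023.1 × g
N² = 4,023.1 / (7.1552 × 10⁻⁵) = 56,226,241
N ≈ √56,226,241 ≈ 7,498.4

≈ 7500 RPM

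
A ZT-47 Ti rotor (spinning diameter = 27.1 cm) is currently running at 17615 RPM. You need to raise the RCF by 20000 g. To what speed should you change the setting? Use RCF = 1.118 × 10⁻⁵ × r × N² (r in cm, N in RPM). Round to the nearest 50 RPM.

r = 27.1 / 2 = 13.55 cm
Current RCF = 1.118 × 10⁻⁵ × 13.55 × (17615)² = 1.118 × 10⁻⁵ × 13.55 × 310,288,225 ≈ 47,005.3 × g
Target RCF = 47,005.3 + 20,000 = 67,005.3 × g
N² = 67,005.3 / (15.1489 × 10⁻⁵) = 442,311,323
N ≈ √442,311,323 ≈ 21,031.2

21050 RPM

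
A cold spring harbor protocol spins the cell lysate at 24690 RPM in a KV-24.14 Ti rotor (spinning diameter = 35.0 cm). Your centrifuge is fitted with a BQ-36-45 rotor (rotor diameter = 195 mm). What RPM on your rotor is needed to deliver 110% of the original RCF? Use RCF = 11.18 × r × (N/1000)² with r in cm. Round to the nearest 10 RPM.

Original rotor: r = 35.0 / 2 = 17.5 cm
RCF_original = 11.18 × 17.5 × (24.69)² = 11.18 × 17.5 × 609.5961 ≈ 119,267.5 × g
Target RCF = 1.1 × 119,267.5 ≈ 131,194.2 × g
Your rotor: r = 195 mm / 2 = 97.5 mm = 9.75 cm
131,194.2 = 11.18 × 9.75 × (N/1000)²
(N/1000)² = 131,194.2 / 109.005 = 1203.561
N = 1000 × √1203.561 ≈ 34,692.4

34690 RPM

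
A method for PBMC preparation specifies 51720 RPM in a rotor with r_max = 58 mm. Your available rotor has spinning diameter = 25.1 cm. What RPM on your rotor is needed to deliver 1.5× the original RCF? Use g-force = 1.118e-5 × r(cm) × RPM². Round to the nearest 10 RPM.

≈ 43060 RPM

Original rotor: r = 58 mm = 5.8 cm
RCF = 1.118 × 10⁻⁵ × r × N²
RCF_original = 1.118 × 10⁻⁵ × 5.8 × (51720)² = 1.118 × 10⁻⁵ × 5.8 × 2,674,958,400 ≈ 173,455 × g
Target RCF = 1.5 × 173,455 ≈ 260,182.5 × g
Your rotor: r = 25.1 / 2 = 12.55 cm
260,182.5 = 1.118 × 10⁻⁵ × 12.55 × N²
N² = 260,182.5 / (14.0309 × 10⁻⁵) = 1,854,353,605
N ≈ √1,854,353,605 ≈ 43,062.2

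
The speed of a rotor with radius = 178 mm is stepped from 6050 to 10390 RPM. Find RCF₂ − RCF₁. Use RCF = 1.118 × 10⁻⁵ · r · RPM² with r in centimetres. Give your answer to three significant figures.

≈ 14200 x g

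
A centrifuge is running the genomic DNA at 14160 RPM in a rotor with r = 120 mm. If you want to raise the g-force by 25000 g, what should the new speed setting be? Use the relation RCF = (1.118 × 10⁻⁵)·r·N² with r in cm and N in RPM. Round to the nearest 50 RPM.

N₂ ≈ 19650 RPM

r = 120 mm = 12.0 cm
Current RCF = 1.118 × 10⁻⁵ × 12 × (14160)² = 1.118 × 10⁻⁵ × 12 × 200,505,600 ≈ 26,899.8 × g
Target RCF = 26,899.8 + 25,000 = 51,899.8 × g
N² = 51,899.8 / (13.416 × 10⁻⁵) = 386,850,030
N ≈ √386,850,030 ≈ 19,668.5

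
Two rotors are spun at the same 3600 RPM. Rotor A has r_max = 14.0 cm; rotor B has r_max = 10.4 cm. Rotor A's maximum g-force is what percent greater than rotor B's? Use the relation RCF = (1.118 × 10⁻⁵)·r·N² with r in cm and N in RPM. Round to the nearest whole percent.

35%

At equal RPM, RCF scales linearly with r: ratio = 14.0 / 10.4 = 1.3462.
So rotor A delivers 34.6% more g-force.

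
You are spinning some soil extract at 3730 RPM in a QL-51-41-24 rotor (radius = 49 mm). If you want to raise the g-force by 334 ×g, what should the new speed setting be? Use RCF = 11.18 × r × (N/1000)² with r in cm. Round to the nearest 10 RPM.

r = 49 mm = 4.9 cm
Current RCF = 11.18 × 4.9 × (3.73)² = 11.18 × 4.9 × 13.9129 ≈ 762.2 × g
Target RCF = 762.2 + 334 = 1,096.2 × g
(N/1000)² = 1,096.2 / 54.782 = 20.01022
N = 1000 × √20.01022 ≈ 4,473.3

≈ 4470 RPM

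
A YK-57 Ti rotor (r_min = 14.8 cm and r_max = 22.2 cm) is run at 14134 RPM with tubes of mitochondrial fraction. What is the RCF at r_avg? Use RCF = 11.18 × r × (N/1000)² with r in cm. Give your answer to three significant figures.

RCF ≈ 41300 g

r_avg = (14.8 + 22.2) / 2 = 18.5 cm
RCF = 11.18 × 18.5 × (14.134)² = 11.18 × 18.5 × 199.769956 ≈ 41,318.4 × g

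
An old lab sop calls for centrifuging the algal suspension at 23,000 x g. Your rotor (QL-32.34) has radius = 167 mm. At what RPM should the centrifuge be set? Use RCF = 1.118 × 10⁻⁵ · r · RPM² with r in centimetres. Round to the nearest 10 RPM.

r = 167 mm = 16.7 cm
23,000 = 1.118 × 10⁻⁵ × 16.7 × N²
N² = 23,000 / (18.6706 × 10⁻⁵) = 123,188,328
N ≈ √123,188,328 ≈ 11,099.0

11100 RPM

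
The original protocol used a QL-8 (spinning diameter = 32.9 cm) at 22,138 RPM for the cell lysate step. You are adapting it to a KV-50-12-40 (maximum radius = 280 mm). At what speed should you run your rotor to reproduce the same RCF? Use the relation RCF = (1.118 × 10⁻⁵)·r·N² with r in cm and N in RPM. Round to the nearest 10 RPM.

Original rotor: r = 32.9 / 2 = 16.45 cm
RCF = 1.118 × 10⁻⁵ × r × N²
RCF_original = 1.118 × 10⁻⁵ × 16.45 × (22138)² = 1.118 × 10⁻⁵ × 16.45 × 490,091,044 ≈ 90,133.1 × g
Your rotor: r = 280 mm = 28.0 cm
90,133.1 = 1.118 × 10⁻⁵ × 28 × N²
N² = 90,133.1 / (31.304 × 10⁻⁵) = 287,928,380
N ≈ √287,928,380 ≈ 16,968.5

16970 RPM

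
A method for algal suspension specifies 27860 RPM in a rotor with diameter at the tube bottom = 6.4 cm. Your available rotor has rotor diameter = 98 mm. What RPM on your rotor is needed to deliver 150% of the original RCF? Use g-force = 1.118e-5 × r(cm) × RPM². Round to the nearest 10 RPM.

Original rotor: r = 6.4 / 2 = 3.2 cm
RCF_original = 1.118 × 10⁻⁵ × 3.2 × (27860)² = 1.118 × 10⁻⁵ × 3.2 × 776,179,600 ≈ 27,768.6 × g
Target RCF = 1.5 × 27,768.6 ≈ 41,652.9 × g
Your rotor: r = 98 mm / 2 = 49 mm = 4.9 cm
41,652.9 = 1.118 × 10⁻⁵ × 4.9 × N²
N² = 41,652.9 / (5.4782 × 10⁻⁵) = 760,339,162
N ≈ √760,339,162 ≈ 27,574.2

≈ 27570 RPM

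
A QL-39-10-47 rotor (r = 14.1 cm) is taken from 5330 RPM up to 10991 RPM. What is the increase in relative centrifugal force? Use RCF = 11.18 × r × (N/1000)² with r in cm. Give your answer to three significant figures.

RCF₁ = 11.18 × 14.1 × (5.33)² = 11.18 × 14.1 × 28.4089 ≈ 4,478.3 × g
RCF₂ = 11.18 × 14.1 × (10.991)² = 11.18 × 14.1 × 120.802081 ≈ 19,043 × g
Increase = 19,043 − 4,478.3 = 14,564.7

14600 × g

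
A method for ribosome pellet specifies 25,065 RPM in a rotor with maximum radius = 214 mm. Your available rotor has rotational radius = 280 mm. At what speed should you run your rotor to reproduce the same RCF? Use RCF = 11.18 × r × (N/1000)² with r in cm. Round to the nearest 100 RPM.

Original rotor: r = 214 mm = 21.4 cm
RCF_original = 11.18 × 21.4 × (25.065)² = 11.18 × 21.4 × 628.254225 ≈ 150,311.1 × g
Your rotor: r = 280 mm = 28.0 cm
150,311.1 = 11.18 × 28 × (N/1000)²
(N/1000)² = 150,311.1 / 313.04 = 480.1658
N = 1000 × √480.1658 ≈ 21,912.7

≈ 21900 RPM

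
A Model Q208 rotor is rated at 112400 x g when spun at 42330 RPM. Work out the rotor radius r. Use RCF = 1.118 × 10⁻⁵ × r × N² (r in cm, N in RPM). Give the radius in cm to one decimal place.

112400 = 1.118 × 10⁻⁵ × r × (42330)²
r = 112400 / (1.118 × 10⁻⁵ × 1,791,828,900) = 112400 / 20032.65 ≈ 5.611 cm

r ≈ 5.6 cm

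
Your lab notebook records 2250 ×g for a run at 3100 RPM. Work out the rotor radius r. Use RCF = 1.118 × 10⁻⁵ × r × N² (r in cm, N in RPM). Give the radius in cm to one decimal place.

2250 = 1.118 × 10⁻⁵ × r × (3100)²
r = 2250 / (1.118 × 10⁻⁵ × 9,610,000) = 2250 / 107.4398 ≈ 20.942 cm

20.9 cm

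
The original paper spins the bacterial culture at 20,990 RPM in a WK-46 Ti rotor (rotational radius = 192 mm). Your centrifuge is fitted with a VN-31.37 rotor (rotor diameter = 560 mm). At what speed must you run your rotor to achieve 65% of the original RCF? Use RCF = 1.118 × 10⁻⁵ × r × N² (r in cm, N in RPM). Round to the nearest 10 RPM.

Original rotor: r = 192 mm = 19.2 cm
RCF_original = 1.118 × 10⁻⁵ × 19.2 × (20990)² = 1.118 × 10⁻⁵ × 19.2 × 440,580,100 ≈ 94,573.2 × g
Target RCF = 0.65 × 94,573.2 ≈ 61,472.6 × g
Your rotor: r = 560 mm / 2 = 280 mm = 28 cm
61,472.6 = 1.118 × 10⁻⁵ × 28 × N²
N² = 61,472.6 / (31.304 × 10⁻⁵) = 196,372,987
N ≈ √196,372,987 ≈ 14,013.3

≈ 14010 RPM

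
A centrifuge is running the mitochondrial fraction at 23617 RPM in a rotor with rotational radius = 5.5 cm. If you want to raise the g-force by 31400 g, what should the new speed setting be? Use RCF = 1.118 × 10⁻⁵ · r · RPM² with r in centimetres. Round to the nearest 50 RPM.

Current RCF = 1.118 × 10⁻⁵ × 5.5 × (23617)² = 1.118 × 10⁻⁵ × 5.5 × 557,762,689 ≈ 34,296.8 × g
Target RCF = 34,296.8 + 31,400 = 65,696.8 × g
N² = 65,696.8 / (6.149 × 10⁻⁵) = 1,068,414,376
N ≈ √1,068,414,376 ≈ 32,686.6

32700 RPM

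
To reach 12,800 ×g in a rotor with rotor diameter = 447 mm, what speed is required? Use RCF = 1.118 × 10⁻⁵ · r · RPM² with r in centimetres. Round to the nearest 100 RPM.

≈ 7200 RPM

r = 447 mm / 2 = 223.5 mm = 22.35 cm
12,800 = 1.118 × 10⁻⁵ × 22.35 × N²
N² = 12,800 / (24.9873 × 10⁻⁵) = 51,226,023
N ≈ √51,226,023 ≈ 7,157.2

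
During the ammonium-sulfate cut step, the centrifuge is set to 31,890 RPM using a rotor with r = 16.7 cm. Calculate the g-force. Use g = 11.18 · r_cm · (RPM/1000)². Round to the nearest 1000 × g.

190000 × g

RCF = 11.18 × 16.7 × (31.89)² = 11.18 × 16.7 × 1,016.9721 ≈ 189,874.8 × g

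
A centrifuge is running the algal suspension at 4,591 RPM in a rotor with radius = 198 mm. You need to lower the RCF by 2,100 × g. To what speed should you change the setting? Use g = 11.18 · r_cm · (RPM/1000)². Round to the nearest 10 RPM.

r = 198 mm = 19.8 cm
Current RCF = 11.18 × 19.8 × (4.591)² = 11.18 × 19.8 × 21.077281 ≈ 4,665.8 × g
Target RCF = 4,665.8 − 2,100 = 2,565.8 × g
(N/1000)² = 2,565.8 / 221.364 = 11.59086
N = 1000 × √11.59086 ≈ 3,404.5

≈ 3400 RPM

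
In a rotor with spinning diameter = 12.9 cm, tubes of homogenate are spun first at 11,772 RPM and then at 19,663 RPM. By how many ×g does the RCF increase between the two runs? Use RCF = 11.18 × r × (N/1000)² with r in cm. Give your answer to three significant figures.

17900 ×g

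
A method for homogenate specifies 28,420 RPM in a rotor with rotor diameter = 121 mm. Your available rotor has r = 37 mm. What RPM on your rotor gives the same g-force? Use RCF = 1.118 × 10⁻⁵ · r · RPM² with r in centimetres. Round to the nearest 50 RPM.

≈ 36350 RPM

Original rotor: r = 121 mm / 2 = 60.5 mm = 6.05 cm
RCF_original = 1.118 × 10⁻⁵ × 6.05 × (28420)² = 1.118 × 10⁻⁵ × 6.05 × 807,696,400 ≈ 54,631.8 × g
Your rotor: r = 37 mm = 3.7 cm
54,631.8 = 1.118 × 10⁻⁵ × 3.7 × N²
N² = 54,631.8 / (4.1366 × 10⁻⁵) = 1,320,693,323
N ≈ √1,320,693,323 ≈ 36,341.3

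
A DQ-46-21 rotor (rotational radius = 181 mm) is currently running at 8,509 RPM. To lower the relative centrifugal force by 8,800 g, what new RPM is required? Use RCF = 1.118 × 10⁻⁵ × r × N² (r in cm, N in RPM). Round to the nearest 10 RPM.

5380 RPM

r = 181 mm = 18.1 cm
Current RCF = 1.118 × 10⁻⁵ × 18.1 × (8509)² = 1.118 × 10⁻⁵ × 18.1 × 72,403,081 ≈ 14,651.3 × g
Target RCF = 14,651.3 − 8,800 = 5,851.3 × g
N² = 5,851.3 / (20.2358 × 10⁻⁵) = 28,915,585
N ≈ √28,915,585 ≈ 5,377.3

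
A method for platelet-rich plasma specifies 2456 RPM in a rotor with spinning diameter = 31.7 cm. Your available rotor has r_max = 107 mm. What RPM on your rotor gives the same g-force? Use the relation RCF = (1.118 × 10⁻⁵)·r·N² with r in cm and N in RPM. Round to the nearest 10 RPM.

2990 RPM

Original rotor: r = 31.7 / 2 = 15.85 cm
RCF_original = 1.118 × 10⁻⁵ × 15.85 × (2456)² = 1.118 × 10⁻⁵ × 15.85 × 6,031,936 ≈ 1,068.9 × g
Your rotor: r = 107 mm = 10.7 cm
1,068.9 = 1.118 × 10⁻⁵ × 10.7 × N²
N² = 1,068.9 / (11.9626 × 10⁻⁵) = 8,935,349
N ≈ √8,935,349 ≈ 2,989.2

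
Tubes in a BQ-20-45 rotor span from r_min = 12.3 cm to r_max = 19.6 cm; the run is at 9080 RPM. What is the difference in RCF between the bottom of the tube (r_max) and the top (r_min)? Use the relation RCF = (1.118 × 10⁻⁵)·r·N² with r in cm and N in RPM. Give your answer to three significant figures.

6730 x g

RCF_max = 1.118 × 10⁻⁵ × 19.6 × (9080)² = 1.118 × 10⁻⁵ × 19.6 × 82,446,400 ≈ 18,066.3 × g
RCF_min = 1.118 × 10⁻⁵ × 12.3 × (9080)² = 1.118 × 10⁻⁵ × 12.3 × 82,446,400 ≈ 11,337.5 × g
ΔRCF = 18,066.3 − 11,337.5 = 6,728.8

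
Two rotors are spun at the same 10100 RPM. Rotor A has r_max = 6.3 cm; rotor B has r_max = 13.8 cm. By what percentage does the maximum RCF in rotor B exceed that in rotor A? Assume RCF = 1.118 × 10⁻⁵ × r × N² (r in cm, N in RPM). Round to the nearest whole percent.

At equal RPM, RCF scales linearly with r: ratio = 13.8 / 6.3 = 2.1905.
So rotor B delivers 119.0% more g-force.

119%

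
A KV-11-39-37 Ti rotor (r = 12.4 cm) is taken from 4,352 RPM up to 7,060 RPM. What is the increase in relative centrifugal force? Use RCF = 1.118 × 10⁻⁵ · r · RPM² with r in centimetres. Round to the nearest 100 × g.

≈ 4300 ×g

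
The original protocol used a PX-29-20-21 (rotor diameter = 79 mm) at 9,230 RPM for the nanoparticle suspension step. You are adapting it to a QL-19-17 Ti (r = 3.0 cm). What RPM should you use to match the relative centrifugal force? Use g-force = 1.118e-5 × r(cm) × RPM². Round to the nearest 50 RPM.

≈ 10600 RPM

Original rotor: r = 79 mm / 2 = 39.5 mm = 3.95 cm
RCF = 1.118 × 10⁻⁵ × r × N²
RCF_original = 1.118 × 10⁻⁵ × 3.95 × (9230)² = 1.118 × 10⁻⁵ × 3.95 × 85,192,900 ≈ 3,762.2 × g
3,762.2 = 1.118 × 10⁻⁵ × 3 × N²
N² = 3,762.2 / (3.354 × 10⁻⁵) = 112,170,543
N ≈ √112,170,543 ≈ 10,591.1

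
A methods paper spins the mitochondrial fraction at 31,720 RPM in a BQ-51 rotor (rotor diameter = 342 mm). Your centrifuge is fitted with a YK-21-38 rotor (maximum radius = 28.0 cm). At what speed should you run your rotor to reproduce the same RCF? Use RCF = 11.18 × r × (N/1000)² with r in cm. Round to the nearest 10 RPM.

≈ 24790 RPM

Original rotor: r = 342 mm / 2 = 171 mm = 17.1 cm
RCF = 11.18 × r × (N/1000)²
RCF_original = 11.18 × 17.1 × (31.72)² = 11.18 × 17.1 × 1,006.1584 ≈ 192,355.4 × g
192,355.4 = 11.18 × 28 × (N/1000)²
(N/1000)² = 192,355.4 / 313.04 = 614.4755
N = 1000 × √614.4755 ≈ 24,788.6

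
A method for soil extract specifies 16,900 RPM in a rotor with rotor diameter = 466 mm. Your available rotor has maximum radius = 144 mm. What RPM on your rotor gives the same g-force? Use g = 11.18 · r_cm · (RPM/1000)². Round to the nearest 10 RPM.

≈ 21500 RPM

Original rotor: r = 466 mm / 2 = 233 mm = 23.3 cm
RCF = 11.18 × r × (N/1000)²
RCF_original = 11.18 × 23.3 × (16.9)² = 11.18 × 23.3 × 285.61 ≈ 74,399.7 × g
Your rotor: r = 144 mm = 14.4 cm
74,399.7 = 11.18 × 14.4 × (N/1000)²
(N/1000)² = 74,399.7 / 160.992 = 462.1329
N = 1000 × √462.1329 ≈ 21,497.3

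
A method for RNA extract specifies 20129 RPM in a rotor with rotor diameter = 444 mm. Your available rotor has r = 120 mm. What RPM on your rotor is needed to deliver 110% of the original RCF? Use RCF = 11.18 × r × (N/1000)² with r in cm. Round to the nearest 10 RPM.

Original rotor: r = 444 mm / 2 = 222 mm = 22.2 cm
RCF_original = 11.18 × 22.2 × (20.129)² = 11.18 × 22.2 × 405.176641 ≈ 100,563.2 × g
Target RCF = 1.1 × 100,563.2 ≈ 110,619.5 × g
Your rotor: r = 120 mm = 12.0 cm
110,619.5 = 11.18 × 12 × (N/1000)²
(N/1000)² = 110,619.5 / 134.16 = 824.5341
N = 1000 × √824.5341 ≈ 28,714.7

≈ 28710 RPM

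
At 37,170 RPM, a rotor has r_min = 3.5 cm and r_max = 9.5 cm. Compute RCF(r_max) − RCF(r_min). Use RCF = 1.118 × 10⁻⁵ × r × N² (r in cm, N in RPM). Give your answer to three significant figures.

RCF_max = 1.118 × 10⁻⁵ × 9.5 × (37170)² = 1.118 × 10⁻⁵ × 9.5 × 1,381,608,900 ≈ 146,740.7 × g
RCF_min = 1.118 × 10⁻⁵ × 3.5 × (37170)² = 1.118 × 10⁻⁵ × 3.5 × 1,381,608,900 ≈ 54,062.4 × g
ΔRCF = 146,740.7 − 54,062.4 = 92,678.3

ΔRCF ≈ 92700 × g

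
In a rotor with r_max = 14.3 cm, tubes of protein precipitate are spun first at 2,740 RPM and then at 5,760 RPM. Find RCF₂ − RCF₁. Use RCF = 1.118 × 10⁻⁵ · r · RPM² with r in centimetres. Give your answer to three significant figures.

RCF₁ = 1.118 × 10⁻⁵ × 14.3 × (2740)² = 1.118 × 10⁻⁵ × 14.3 × 7,507,600 ≈ 1,200.3 × g
RCF₂ = 1.118 × 10⁻⁵ × 14.3 × (5760)² = 1.118 × 10⁻⁵ × 14.3 × 33,177,600 ≈ 5,304.2 × g
Increase = 5,304.2 − 1,200.3 = 4,103.9

4100 x g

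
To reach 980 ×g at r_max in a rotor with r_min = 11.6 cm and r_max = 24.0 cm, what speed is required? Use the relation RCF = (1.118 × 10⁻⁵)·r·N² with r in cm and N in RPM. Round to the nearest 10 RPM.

≈ 1910 RPM

Use r_max = 24.0 cm.
RCF = 1.118 × 10⁻⁵ × r × N²
980 = 1.118 × 10⁻⁵ × 24 × N²
N² = 980 / (26.832 × 10⁻⁵) = 3,652,355
N ≈ √3,652,355 ≈ 1,911.1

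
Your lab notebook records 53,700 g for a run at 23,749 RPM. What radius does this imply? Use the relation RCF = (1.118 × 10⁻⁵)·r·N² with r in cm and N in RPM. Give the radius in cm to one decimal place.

53700 = 1.118 × 10⁻⁵ × r × (23749)²
r = 53700 / (1.118 × 10⁻⁵ × 564,015,001) = 53700 / 6305.688 ≈ 8.516 cm

≈ 8.5 cm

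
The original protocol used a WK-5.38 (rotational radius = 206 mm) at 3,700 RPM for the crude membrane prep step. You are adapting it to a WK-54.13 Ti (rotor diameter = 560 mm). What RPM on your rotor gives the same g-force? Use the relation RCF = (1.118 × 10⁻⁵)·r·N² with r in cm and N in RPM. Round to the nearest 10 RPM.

3170 RPM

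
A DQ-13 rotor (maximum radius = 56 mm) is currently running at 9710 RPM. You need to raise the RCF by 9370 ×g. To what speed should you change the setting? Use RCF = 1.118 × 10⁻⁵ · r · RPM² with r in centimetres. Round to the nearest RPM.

r = 56 mm = 5.6 cm
Current RCF = 1.118 × 10⁻⁵ × 5.6 × (9710)² = 1.118 × 10⁻⁵ × 5.6 × 94,284,100 ≈ 5,902.9 × g
Target RCF = 5,902.9 + 9,370 = 15,272.9 × g
N² = 15,272.9 / (6.2608 × 10⁻⁵) = 243,944,863
N ≈ √243,944,863 ≈ 15,618.7

N₂ ≈ 15619 RPM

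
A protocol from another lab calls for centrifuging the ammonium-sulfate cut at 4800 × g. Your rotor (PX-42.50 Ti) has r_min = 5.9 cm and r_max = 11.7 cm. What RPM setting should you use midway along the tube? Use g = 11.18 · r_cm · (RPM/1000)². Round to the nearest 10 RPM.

r_avg = (5.9 + 11.7) / 2 = 8.8 cm
4,800 = 11.18 × 8.8 × (N/1000)²
(N/1000)² = 4,800 / 98.384 = 48.78842
N = 1000 × √48.78842 ≈ 6,984.9

≈ 6980 RPM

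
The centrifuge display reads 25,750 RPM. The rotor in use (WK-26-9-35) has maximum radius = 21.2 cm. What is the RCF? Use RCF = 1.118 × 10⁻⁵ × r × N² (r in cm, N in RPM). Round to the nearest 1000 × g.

RCF = 1.118 × 10⁻⁵ × r × N²
RCF = 1.118 × 10⁻⁵ × 21.2 × (25750)² = 1.118 × 10⁻⁵ × 21.2 × 663,062,500 ≈ 157,156.4 × g

RCF ≈ 157000 x g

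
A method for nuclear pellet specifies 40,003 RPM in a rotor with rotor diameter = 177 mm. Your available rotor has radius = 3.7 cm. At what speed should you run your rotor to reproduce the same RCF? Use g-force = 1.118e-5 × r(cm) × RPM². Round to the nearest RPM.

Original rotor: r = 177 mm / 2 = 88.5 mm = 8.85 cm
RCF = 1.118 × 10⁻⁵ × r × N²
RCF_original = 1.118 × 10⁻⁵ × 8.85 × (40003)² = 1.118 × 10⁻⁵ × 8.85 × 1,600,240,009 ≈ 158,332.5 × g
158,332.5 = 1.118 × 10⁻⁵ × 3.7 × N²
N² = 158,332.5 / (4.1366 × 10⁻⁵) = 3,827,599,961
N ≈ √3,827,599,961 ≈ 61,867.6

≈ 61868 RPM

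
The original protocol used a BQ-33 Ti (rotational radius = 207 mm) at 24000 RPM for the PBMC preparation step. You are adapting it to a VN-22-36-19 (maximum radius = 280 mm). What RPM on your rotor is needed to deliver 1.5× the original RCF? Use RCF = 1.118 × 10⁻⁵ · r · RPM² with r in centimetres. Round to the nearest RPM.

25273 RPM

Original rotor: r = 207 mm = 20.7 cm
RCF_original = 1.118 × 10⁻⁵ × 20.7 × (24000)² = 1.118 × 10⁻⁵ × 20.7 × 576,000,000 ≈ 133,301.4 × g
Target RCF = 1.5 × 133,301.4 ≈ 199,952.1 × g
Your rotor: r = 280 mm = 28.0 cm
199,952.1 = 1.118 × 10⁻⁵ × 28 × N²
N² = 199,952.1 / (31.304 × 10⁻⁵) = 638,742,972
N ≈ √638,742,972 ≈ 25,273.4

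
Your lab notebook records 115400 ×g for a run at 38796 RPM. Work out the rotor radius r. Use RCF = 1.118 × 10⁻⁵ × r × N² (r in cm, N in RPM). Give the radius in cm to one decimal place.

RCF = 1.118 × 10⁻⁵ × r × N²
115400 = 1.118 × 10⁻⁵ × r × (38796)²
r = 115400 / (1.118 × 10⁻⁵ × 1,505,129,616) = 115400 / 16827.35 ≈ 6.858 cm

r ≈ 6.9 cm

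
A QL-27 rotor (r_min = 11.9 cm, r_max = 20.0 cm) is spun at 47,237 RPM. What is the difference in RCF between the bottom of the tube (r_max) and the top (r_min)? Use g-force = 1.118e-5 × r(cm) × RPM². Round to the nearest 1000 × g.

≈ 202000 x g

RCF_max = 1.118 × 10⁻⁵ × 20 × (47237)² = 1.118 × 10⁻⁵ × 20 × 2,231,334,169 ≈ 498,926.3 × g
RCF_min = 1.118 × 10⁻⁵ × 11.9 × (47237)² = 1.118 × 10⁻⁵ × 11.9 × 2,231,334,169 ≈ 296,861.2 × g
ΔRCF = 498,926.3 − 296,861.2 = 202,065.1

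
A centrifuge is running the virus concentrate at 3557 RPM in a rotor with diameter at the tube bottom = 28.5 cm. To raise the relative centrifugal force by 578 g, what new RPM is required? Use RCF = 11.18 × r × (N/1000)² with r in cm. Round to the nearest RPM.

r = 28.5 / 2 = 14.25 cm
Current RCF = 11.18 × 14.25 × (3.557)² = 11.18 × 14.25 × 12.652249 ≈ 2,015.7 × g
Target RCF = 2,015.7 + 578 = 2,593.7 × g
(N/1000)² = 2,593.7 / 159.315 = 16.28033
N = 1000 × √16.28033 ≈ 4,034.9

≈ 4035 RPM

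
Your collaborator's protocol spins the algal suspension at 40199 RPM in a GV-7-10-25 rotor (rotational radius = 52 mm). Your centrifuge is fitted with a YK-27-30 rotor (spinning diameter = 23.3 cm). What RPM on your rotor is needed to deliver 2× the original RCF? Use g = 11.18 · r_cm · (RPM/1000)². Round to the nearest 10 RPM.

37980 RPM

Original rotor: r = 52 mm = 5.2 cm
RCF = 11.18 × r × (N/1000)²
RCF_original = 11.18 × 5.2 × (40.199)² = 11.18 × 5.2 × 1,615.959601 ≈ 93,945.4 × g
Target RCF = 2 × 93,945.4 ≈ 187,890.8 × g
Your rotor: r = 23.3 / 2 = 11.65 cm
187,890.8 = 11.18 × 11.65 × (N/1000)²
(N/1000)² = 187,890.8 / 130.247 = 1442.573
N = 1000 × √1442.573 ≈ 37,981.2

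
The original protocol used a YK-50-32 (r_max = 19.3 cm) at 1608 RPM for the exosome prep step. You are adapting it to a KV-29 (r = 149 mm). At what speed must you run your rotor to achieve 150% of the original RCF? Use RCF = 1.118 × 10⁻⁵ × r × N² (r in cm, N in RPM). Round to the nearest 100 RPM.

RCF = 1.118 × 10⁻⁵ × r × N²
RCF_original = 1.118 × 10⁻⁵ × 19.3 × (1608)² = 1.118 × 10⁻⁵ × 19.3 × 2,585,664 ≈ 557.9 × g
Target RCF = 1.5 × 557.9 ≈ 836.8 × g
Your rotor: r = 149 mm = 14.9 cm
836.8 = 1.118 × 10⁻⁵ × 14.9 × N²
N² = 836.8 / (16.6582 × 10⁻⁵) = 5,023,352
N ≈ √5,023,352 ≈ 2,241.3

2200 RPM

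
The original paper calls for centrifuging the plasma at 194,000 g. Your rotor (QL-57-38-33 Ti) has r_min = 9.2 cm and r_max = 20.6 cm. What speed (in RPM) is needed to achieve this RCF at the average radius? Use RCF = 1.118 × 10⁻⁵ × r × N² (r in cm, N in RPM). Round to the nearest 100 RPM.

r_avg = (9.2 + 20.6) / 2 = 14.9 cm
194,000 = 1.118 × 10⁻⁵ × 14.9 × N²
N² = 194,000 / (16.6582 × 10⁻⁵) = 1,164,591,613
N ≈ √1,164,591,613 ≈ 34,126.1

34100 RPM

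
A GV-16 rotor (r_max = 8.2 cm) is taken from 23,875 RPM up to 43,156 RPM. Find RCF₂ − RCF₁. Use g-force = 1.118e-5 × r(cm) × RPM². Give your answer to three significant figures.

RCF₁ = 1.118 × 10⁻⁵ × 8.2 × (23875)² = 1.118 × 10⁻⁵ × 8.2 × 570,015,625 ≈ 52,256.8 × g
RCF₂ = 1.118 × 10⁻⁵ × 8.2 × (43156)² = 1.118 × 10⁻⁵ × 8.2 × 1,862,440,336 ≈ 170,741.1 × g
Increase = 170,741.1 − 52,256.8 = 118,484.3

≈ 118000 × g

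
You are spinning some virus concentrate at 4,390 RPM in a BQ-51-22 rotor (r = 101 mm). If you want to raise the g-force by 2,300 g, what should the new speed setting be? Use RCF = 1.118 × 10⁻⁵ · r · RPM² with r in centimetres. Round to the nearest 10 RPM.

r = 101 mm = 10.1 cm
Current RCF = 1.118 × 10⁻⁵ × 10.1 × (4390)² = 1.118 × 10⁻⁵ × 10.1 × 19,272,100 ≈ 2,176.2 × g
Target RCF = 2,176.2 + 2,300 = 4,476.2 × g
N² = 4,476.2 / (11.2918 × 10⁻⁵) = 39,641,156
N ≈ √39,641,156 ≈ 6,296.1

N₂ ≈ 6300 RPM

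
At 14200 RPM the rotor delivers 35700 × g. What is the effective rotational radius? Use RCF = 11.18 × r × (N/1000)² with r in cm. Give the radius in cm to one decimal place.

RCF = 11.18 × r × (N/1000)²
35700 = 11.18 × r × (14.2)²
r = 35700 / (11.18 × 201.64) = 35700 / 2254.335 ≈ 15.836 cm

≈ 15.8 cm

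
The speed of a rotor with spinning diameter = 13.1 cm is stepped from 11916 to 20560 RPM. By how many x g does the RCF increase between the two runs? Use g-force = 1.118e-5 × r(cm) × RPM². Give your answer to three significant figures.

r = 13.1 / 2 = 6.55 cm
RCF₁ = 1.118 × 10⁻⁵ × 6.55 × (11916)² = 1.118 × 10⁻⁵ × 6.55 × 141,991,056 ≈ 10,397.9 × g
RCF₂ = 1.118 × 10⁻⁵ × 6.55 × (20560)² = 1.118 × 10⁻⁵ × 6.55 × 422,713,600 ≈ 30,954.9 × g
Increase = 30,954.9 − 10,397.9 = 20,557

≈ 20600 x g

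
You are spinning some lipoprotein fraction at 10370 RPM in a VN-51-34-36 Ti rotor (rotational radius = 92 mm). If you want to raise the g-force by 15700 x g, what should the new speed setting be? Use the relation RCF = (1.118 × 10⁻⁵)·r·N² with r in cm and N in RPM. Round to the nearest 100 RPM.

r = 92 mm = 9.2 cm
Current RCF = 1.118 × 10⁻⁵ × 9.2 × (10370)² = 1.118 × 10⁻⁵ × 9.2 × 107,536,900 ≈ 11,060.8 × g
Target RCF = 11,060.8 + 15,700 = 26,760.8 × g
N² = 26,760.8 / (10.2856 × 10⁻⁵) = 260,177,335
N ≈ √260,177,335 ≈ 16,130.0

N₂ ≈ 16100 RPM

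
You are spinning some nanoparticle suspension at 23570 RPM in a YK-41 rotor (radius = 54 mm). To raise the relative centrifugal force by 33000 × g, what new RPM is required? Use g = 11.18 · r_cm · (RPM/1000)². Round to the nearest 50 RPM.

r = 54 mm = 5.4 cm
Current RCF = 11.18 × 5.4 × (23.57)² = 11.18 × 5.4 × 555.5449 ≈ 33,539.4 × g
Target RCF = 33,539.4 + 33,000 = 66,539.4 × g
(N/1000)² = 66,539.4 / 60.372 = 1102.157
N = 1000 × √1102.157 ≈ 33,198.7

33200 RPM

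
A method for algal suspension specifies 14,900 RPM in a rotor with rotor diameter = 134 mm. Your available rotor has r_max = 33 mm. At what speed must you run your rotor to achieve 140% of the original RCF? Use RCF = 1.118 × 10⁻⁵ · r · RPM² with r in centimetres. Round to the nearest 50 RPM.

≈ 25100 RPM

Original rotor: r = 134 mm / 2 = 67 mm = 6.7 cm
RCF = 1.118 × 10⁻⁵ × r × N²
RCF_original = 1.118 × 10⁻⁵ × 6.7 × (14900)² = 1.118 × 10⁻⁵ × 6.7 × 222,010,000 ≈ 16,629.9 × g
Target RCF = 1.4 × 16,629.9 ≈ 23,281.9 × g
Your rotor: r = 33 mm = 3.3 cm
23,281.9 = 1.118 × 10⁻⁵ × 3.3 × N²
N² = 23,281.9 / (3.6894 × 10⁻⁵) = 631,048,409
N ≈ √631,048,409 ≈ 25,120.7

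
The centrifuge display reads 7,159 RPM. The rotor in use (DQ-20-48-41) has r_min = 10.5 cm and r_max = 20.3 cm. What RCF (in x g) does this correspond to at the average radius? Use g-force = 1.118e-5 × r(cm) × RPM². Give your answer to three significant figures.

8820 x g

r_avg = (10.5 + 20.3) / 2 = 15.4 cm
RCF = 1.118 × 10⁻⁵ × r × N²
RCF = 1.118 × 10⁻⁵ × 15.4 × (7159)² = 1.118 × 10⁻⁵ × 15.4 × 51,251,281 ≈ 8,824 × g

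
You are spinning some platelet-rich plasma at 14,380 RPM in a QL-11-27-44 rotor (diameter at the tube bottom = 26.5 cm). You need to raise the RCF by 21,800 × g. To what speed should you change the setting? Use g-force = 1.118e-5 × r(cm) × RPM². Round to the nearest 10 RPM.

≈ 18810 RPM

r = 26.5 / 2 = 13.25 cm
Current RCF = 1.118 × 10⁻⁵ × 13.25 × (14380)² = 1.118 × 10⁻⁵ × 13.25 × 206,784,400 ≈ 30,632 × g
Target RCF = 30,632 + 21,800 = 52,432 × g
N² = 52,432 / (14.8135 × 10⁻⁵) = 353,947,413
N ≈ √353,947,413 ≈ 18,813.5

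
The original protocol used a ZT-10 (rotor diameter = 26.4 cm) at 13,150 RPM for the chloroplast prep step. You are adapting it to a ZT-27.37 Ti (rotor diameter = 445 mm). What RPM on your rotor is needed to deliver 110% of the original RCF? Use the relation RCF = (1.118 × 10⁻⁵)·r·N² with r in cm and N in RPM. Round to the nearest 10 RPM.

Original rotor: r = 26.4 / 2 = 13.2 cm
RCF_original = 1.118 × 10⁻⁵ × 13.2 × (13150)² = 1.118 × 10⁻⁵ × 13.2 × 172,922,500 ≈ 25,519.2 × g
Target RCF = 1.1 × 25,519.2 ≈ 28,071.1 × g
Your rotor: r = 445 mm / 2 = 222.5 mm = 22.25 cm
28,071.1 = 1.118 × 10⁻⁵ × 22.25 × N²
N² = 28,071.1 / (24.8755 × 10⁻⁵) = 112,846,375
N ≈ √112,846,375 ≈ 10,622.9

10620 RPM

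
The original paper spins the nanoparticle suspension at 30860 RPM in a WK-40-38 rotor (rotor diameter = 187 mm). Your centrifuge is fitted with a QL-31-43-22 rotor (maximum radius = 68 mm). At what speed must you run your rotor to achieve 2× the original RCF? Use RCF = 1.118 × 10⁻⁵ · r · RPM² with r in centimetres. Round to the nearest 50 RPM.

≈ 51200 RPM

Original rotor: r = 187 mm / 2 = 93.5 mm = 9.35 cm
RCF_original = 1.118 × 10⁻⁵ × 9.35 × (30860)² = 1.118 × 10⁻⁵ × 9.35 × 952,339,600 ≈ 99,550.9 × g
Target RCF = 2 × 99,550.9 ≈ 199,101.8 × g
Your rotor: r = 68 mm = 6.8 cm
199,101.8 = 1.118 × 10⁻⁵ × 6.8 × N²
N² = 199,101.8 / (7.6024 × 10⁻⁵) = 2,618,933,495
N ≈ √2,618,933,495 ≈ 51,175.5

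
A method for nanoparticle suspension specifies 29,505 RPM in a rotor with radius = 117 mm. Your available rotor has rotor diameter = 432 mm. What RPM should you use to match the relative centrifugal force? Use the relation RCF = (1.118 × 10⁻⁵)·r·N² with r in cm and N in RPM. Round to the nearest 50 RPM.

Original rotor: r = 117 mm = 11.7 cm
RCF_original = 1.118 × 10⁻⁵ × 11.7 × (29505)² = 1.118 × 10⁻⁵ × 11.7 × 870,545,025 ≈ 113,872.5 × g
Your rotor: r = 432 mm / 2 = 216 mm = 21.6 cm
113,872.5 = 1.118 × 10⁻⁵ × 21.6 × N²
N² = 113,872.5 / (24.1488 × 10⁻⁵) = 471,545,170
N ≈ √471,545,170 ≈ 21,715.1

≈ 21700 RPM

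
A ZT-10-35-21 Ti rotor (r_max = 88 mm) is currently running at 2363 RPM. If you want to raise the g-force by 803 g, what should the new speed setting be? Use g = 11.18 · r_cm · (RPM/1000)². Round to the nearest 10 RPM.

N₂ ≈ 3710 RPM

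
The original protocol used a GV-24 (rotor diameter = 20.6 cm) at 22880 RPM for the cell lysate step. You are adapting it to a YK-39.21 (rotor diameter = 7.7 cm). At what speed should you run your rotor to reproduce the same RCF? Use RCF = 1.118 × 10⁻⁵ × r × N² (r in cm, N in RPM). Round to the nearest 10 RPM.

Original rotor: r = 20.6 / 2 = 10.3 cm
RCF_original = 1.118 × 10⁻⁵ × 10.3 × (22880)² = 1.118 × 10⁻⁵ × 10.3 × 523,494,400 ≈ 60,282.5 × g
Your rotor: r = 7.7 / 2 = 3.85 cm
60,282.5 = 1.118 × 10⁻⁵ × 3.85 × N²
N² = 60,282.5 / (4.3043 × 10⁻⁵) = 1,400,518,087
N ≈ √1,400,518,087 ≈ 37,423.5

≈ 37420 RPM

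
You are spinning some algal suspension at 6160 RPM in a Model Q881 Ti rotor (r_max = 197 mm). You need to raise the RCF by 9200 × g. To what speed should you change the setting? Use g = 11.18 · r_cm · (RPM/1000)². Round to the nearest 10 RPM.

r = 197 mm = 19.7 cm
Current RCF = 11.18 × 19.7 × (6.16)² = 11.18 × 19.7 × 37.9456 ≈ 8,357.4 × g
Target RCF = 8,357.4 + 9,200 = 17,557.4 × g
(N/1000)² = 17,557.4 / 220.246 = 79.71723
N = 1000 × √79.71723 ≈ 8,928.5

8930 RPM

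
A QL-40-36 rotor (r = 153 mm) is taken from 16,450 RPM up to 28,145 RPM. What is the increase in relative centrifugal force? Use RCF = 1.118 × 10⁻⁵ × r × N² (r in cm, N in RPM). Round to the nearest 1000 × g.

r = 153 mm = 15.3 cm
RCF₁ = 1.118 × 10⁻⁵ × 15.3 × (16450)² = 1.118 × 10⁻⁵ × 15.3 × 270,602,500 ≈ 46,287.6 × g
RCF₂ = 1.118 × 10⁻⁵ × 15.3 × (28145)² = 1.118 × 10⁻⁵ × 15.3 × 792,141,025 ≈ 135,498.9 × g
Increase = 135,498.9 − 46,287.6 = 89,211.3

89000 g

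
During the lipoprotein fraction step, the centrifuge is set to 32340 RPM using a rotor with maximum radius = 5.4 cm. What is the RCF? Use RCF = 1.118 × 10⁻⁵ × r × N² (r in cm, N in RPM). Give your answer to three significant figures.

RCF ≈ 63100 x g

RCF = 1.118 × 10⁻⁵ × 5.4 × (32340)² = 1.118 × 10⁻⁵ × 5.4 × 1,045,875,600 ≈ 63,141.6 × g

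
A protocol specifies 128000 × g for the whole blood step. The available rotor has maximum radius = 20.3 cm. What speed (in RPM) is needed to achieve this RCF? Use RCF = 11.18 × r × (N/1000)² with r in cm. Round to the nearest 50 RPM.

N ≈ 23750 RPM

128,000 = 11.18 × 20.3 × (N/1000)²
(N/1000)² = 128,000 / 226.954 = 563.9909
N = 1000 × √563.9909 ≈ 23,748.5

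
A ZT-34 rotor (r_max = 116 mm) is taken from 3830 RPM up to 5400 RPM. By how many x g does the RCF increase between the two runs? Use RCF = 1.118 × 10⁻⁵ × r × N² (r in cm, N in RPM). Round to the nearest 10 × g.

r = 116 mm = 11.6 cm
RCF₁ = 1.118 × 10⁻⁵ × 11.6 × (3830)² = 1.118 × 10⁻⁵ × 11.6 × 14,668,900 ≈ 1,902.4 × g
RCF₂ = 1.118 × 10⁻⁵ × 11.6 × (5400)² = 1.118 × 10⁻⁵ × 11.6 × 29,160,000 ≈ 3,781.7 × g
Increase = 3,781.7 − 1,902.4 = 1,879.3

≈ 1880 x g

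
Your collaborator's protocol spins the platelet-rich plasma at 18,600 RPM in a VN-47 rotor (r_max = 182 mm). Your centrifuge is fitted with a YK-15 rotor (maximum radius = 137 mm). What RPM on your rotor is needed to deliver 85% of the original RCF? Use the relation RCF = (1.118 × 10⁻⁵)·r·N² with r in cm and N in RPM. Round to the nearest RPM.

≈ 19765 RPM

Original rotor: r = 182 mm = 18.2 cm
RCF = 1.118 × 10⁻⁵ × r × N²
RCF_original = 1.118 × 10⁻⁵ × 18.2 × (18600)² = 1.118 × 10⁻⁵ × 18.2 × 345,960,000 ≈ 70,394.6 × g
Target RCF = 0.85 × 70,394.6 ≈ 59,835.4 × g
Your rotor: r = 137 mm = 13.7 cm
59,835.4 = 1.118 × 10⁻⁵ × 13.7 × N²
N² = 59,835.4 / (15.3166 × 10⁻⁵) = 390,657,195
N ≈ √390,657,195 ≈ 19,765.0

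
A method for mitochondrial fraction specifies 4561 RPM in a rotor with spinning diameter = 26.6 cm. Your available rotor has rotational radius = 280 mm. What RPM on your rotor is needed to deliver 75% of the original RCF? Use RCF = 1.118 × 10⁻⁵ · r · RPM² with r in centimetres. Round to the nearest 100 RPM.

≈ 2700 RPM

Original rotor: r = 26.6 / 2 = 13.3 cm
RCF_original = 1.118 × 10⁻⁵ × 13.3 × (4561)² = 1.118 × 10⁻⁵ × 13.3 × 20,802,721 ≈ 3,093.2 × g
Target RCF = 0.75 × 3,093.2 ≈ 2,319.9 × g
Your rotor: r = 280 mm = 28.0 cm
2,319.9 = 1.118 × 10⁻⁵ × 28 × N²
N² = 2,319.9 / (31.304 × 10⁻⁵) = 7,410,874
N ≈ √7,410,874 ≈ 2,722.3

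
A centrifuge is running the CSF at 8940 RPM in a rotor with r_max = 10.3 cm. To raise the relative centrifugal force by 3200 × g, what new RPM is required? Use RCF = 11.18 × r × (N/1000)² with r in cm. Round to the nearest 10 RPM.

Current RCF = 11.18 × 10.3 × (8.94)² = 11.18 × 10.3 × 79.9236 ≈ 9,203.5 × g
Target RCF = 9,203.5 + 3,200 = 12,403.5 × g
(N/1000)² = 12,403.5 / 115.154 = 107.7123
N = 1000 × √107.7123 ≈ 10,378.5

≈ 10380 RPM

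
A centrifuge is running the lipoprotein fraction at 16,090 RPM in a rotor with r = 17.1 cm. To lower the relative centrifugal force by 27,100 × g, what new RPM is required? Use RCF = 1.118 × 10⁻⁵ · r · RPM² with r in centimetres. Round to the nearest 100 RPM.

≈ 10800 RPM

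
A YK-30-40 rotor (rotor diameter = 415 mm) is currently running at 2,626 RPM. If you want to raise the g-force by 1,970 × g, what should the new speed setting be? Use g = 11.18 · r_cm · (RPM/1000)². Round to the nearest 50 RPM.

r = 415 mm / 2 = 207.5 mm = 20.75 cm
Current RCF = 11.18 × 20.75 × (2.626)² = 11.18 × 20.75 × 6.895876 ≈ 1,599.7 × g
Target RCF = 1,599.7 + 1,970 = 3,569.7 × g
(N/1000)² = 3,569.7 / 231.985 = 15.38763
N = 1000 × √15.38763 ≈ 3,922.7

≈ 3900 RPM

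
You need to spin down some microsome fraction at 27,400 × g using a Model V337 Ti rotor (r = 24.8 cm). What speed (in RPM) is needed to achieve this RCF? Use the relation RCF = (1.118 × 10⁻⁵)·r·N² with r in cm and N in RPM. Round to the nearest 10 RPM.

27,400 = 1.118 × 10⁻⁵ × 24.8 × N²
N² = 27,400 / (27.7264 × 10⁻⁵) = 98,822,783
N ≈ √98,822,783 ≈ 9,941.0

N ≈ 9940 RPM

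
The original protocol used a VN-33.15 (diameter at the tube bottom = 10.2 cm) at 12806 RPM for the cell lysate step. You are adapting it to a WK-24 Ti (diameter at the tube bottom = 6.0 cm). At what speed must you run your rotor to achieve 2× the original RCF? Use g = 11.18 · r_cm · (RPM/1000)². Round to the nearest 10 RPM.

≈ 23610 RPM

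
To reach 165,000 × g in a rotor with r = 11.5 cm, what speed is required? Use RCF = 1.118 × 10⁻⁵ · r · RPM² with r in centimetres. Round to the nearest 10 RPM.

35820 RPM

RCF = 1.118 × 10⁻⁵ × r × N²
165,000 = 1.118 × 10⁻⁵ × 11.5 × N²
N² = 165,000 / (12.857 × 10⁻⁵) = 1,283,347,593
N ≈ √1,283,347,593 ≈ 35,823.8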